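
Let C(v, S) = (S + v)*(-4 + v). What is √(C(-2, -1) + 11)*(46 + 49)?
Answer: 95*√29 ≈ 511.59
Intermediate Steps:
C(v, S) = (-4 + v)*(S + v)
√(C(-2, -1) + 11)*(46 + 49) = √(((-2)² - 4*(-1) - 4*(-2) - 1*(-2)) + 11)*(46 + 49) = √((4 + 4 + 8 + 2) + 11)*95 = √(18 + 11)*95 = √29*95 = 95*√29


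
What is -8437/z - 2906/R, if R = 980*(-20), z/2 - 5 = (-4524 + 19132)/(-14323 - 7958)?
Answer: -920984859259/948610600 ≈ -970.88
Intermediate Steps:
z = 193594/22281 (z = 10 + 2*((-4524 + 19132)/(-14323 - 7958)) = 10 + 2*(14608/(-22281)) = 10 + 2*(14608*(-1/22281)) = 10 + 2*(-14608/22281) = 10 - 29216/22281 = 193594/22281 ≈ 8.6888)
R = -19600
-8437/z - 2906/R = -8437/193594/22281 - 2906/(-19600) = -8437*22281/193594 - 2906*(-1/19600) = -187984797/193594 + 1453/9800 = -920984859259/948610600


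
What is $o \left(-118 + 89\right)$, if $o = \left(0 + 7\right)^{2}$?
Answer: $-1421$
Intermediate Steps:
$o = 49$ ($o = 7^{2} = 49$)
$o \left(-118 + 89\right) = 49 \left(-118 + 89\right) = 49 \left(-29\right) = -1421$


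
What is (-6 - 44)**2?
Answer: 2500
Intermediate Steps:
(-6 - 44)**2 = (-50)**2 = 2500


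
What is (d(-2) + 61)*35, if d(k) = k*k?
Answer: 2275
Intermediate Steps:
d(k) = k²
(d(-2) + 61)*35 = ((-2)² + 61)*35 = (4 + 61)*35 = 65*35 = 2275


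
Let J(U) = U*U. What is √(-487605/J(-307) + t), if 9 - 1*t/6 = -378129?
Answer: √213834282567/307 ≈ 1506.3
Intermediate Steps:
J(U) = U²
t = 2268828 (t = 54 - 6*(-378129) = 54 + 2268774 = 2268828)
√(-487605/J(-307) + t) = √(-487605/((-307)²) + 2268828) = √(-487605/94249 + 2268828) = √(213834282567/94249) = √213834282567/307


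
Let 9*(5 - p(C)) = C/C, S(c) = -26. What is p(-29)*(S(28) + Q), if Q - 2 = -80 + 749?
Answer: 9460/3 ≈ 3153.3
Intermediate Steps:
Q = 671 (Q = 2 + (-80 + 749) = 2 + 669 = 671)
p(C) = 44/9 (p(C) = 5 - C/(9*C) = 5 - ⅑*1 = 5 - ⅑ = 44/9)
p(-29)*(S(28) + Q) = 44*(-26 + 671)/9 = (44/9)*645 = 9460/3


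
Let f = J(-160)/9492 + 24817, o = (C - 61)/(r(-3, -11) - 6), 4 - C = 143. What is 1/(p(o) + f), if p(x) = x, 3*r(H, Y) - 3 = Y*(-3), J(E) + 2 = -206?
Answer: 791/19603863 ≈ 4.0349e-5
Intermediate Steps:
J(E) = -208 (J(E) = -2 - 206 = -208)
C = -139 (C = 4 - 1*143 = 4 - 143 = -139)
r(H, Y) = 1 - Y (r(H, Y) = 1 + (Y*(-3))/3 = 1 + (-3*Y)/3 = 1 - Y)
o = -100/3 (o = (-139 - 61)/((1 - 1*(-11)) - 6) = -200/((1 + 11) - 6) = -200/(12 - 6) = -200/6 = -200*⅙ = -100/3 ≈ -33.333)
f = 58890689/2373 (f = -208/9492 + 24817 = -208*1/9492 + 24817 = -52/2373 + 24817 = 58890689/2373 ≈ 24817.)
1/(p(o) + f) = 1/(-100/3 + 58890689/2373) = 1/(19603863/791) = 791/19603863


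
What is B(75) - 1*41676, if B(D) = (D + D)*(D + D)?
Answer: -19176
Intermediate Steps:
B(D) = 4*D² (B(D) = (2*D)*(2*D) = 4*D²)
B(75) - 1*41676 = 4*75² - 1*41676 = 4*5625 - 41676 = 22500 - 41676 = -19176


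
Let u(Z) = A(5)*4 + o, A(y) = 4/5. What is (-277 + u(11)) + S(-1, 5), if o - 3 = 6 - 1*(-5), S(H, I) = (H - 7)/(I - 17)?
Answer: -3887/15 ≈ -259.13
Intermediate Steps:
A(y) = ⅘ (A(y) = 4*(⅕) = ⅘)
S(H, I) = (-7 + H)/(-17 + I)
o = 14 (o = 3 + (6 - 1*(-5)) = 3 + (6 + 5) = 3 + 11 = 14)
u(Z) = 86/5 (u(Z) = (⅘)*4 + 14 = 16/5 + 14 = 86/5)
(-277 + u(11)) + S(-1, 5) = (-277 + 86/5) + (-7 - 1)/(-17 + 5) = -1299/5 - 8/(-12) = -1299/5 - 1/12*(-8) = -1299/5 + ⅔ = -3887/15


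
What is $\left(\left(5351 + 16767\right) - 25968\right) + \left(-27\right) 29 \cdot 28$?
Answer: $-25774$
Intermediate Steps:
$\left(\left(5351 + 16767\right) - 25968\right) + \left(-27\right) 29 \cdot 28 = \left(22118 - 25968\right) - 21924 = -3850 - 21924 = -25774$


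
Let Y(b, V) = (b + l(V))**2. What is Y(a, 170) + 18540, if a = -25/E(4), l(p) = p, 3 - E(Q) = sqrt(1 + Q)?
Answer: 332895/8 - 15125*sqrt(5)/8 ≈ 37384.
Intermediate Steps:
E(Q) = 3 - sqrt(1 + Q)
a = -25/(3 - sqrt(5)) (a = -25/(3 - sqrt(1 + 4)) = -25/(3 - sqrt(5)) ≈ -32.725)
Y(b, V) = (V + b)**2 (Y(b, V) = (b + V)**2 = (V + b)**2)
Y(a, 170) + 18540 = (170 + (-75/4 - 25*sqrt(5)/4))**2 + 18540 = (605/4 - 25*sqrt(5)/4)**2 + 18540 = 18540 + (605/4 - 25*sqrt(5)/4)**2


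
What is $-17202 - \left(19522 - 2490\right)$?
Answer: $-34234$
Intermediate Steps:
$-17202 - \left(19522 - 2490\right) = -17202 - 17032 = -34234$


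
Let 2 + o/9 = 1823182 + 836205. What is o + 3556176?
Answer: 27490641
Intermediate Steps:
o = 23934465 (o = -18 + 9*(1823182 + 836205) = -18 + 9*2659387 = -18 + 23934483 = 23934465)
o + 3556176 = 23934465 + 3556176 = 27490641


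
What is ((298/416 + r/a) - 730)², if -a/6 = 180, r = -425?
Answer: 16756308341809/31539456 ≈ 5.3128e+5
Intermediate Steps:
a = -1080 (a = -6*180 = -1080)
((298/416 + r/a) - 730)² = ((298/416 - 425/(-1080)) - 730)² = ((298*(1/416) - 425*(-1/1080)) - 730)² = ((149/208 + 85/216) - 730)² = (6233/5616 - 730)² = (-4093447/5616)² = 16756308341809/31539456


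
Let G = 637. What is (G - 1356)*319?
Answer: -229361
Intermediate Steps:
(G - 1356)*319 = (637 - 1356)*319 = -719*319 = -229361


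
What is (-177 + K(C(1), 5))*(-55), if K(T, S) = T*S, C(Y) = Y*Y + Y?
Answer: 9185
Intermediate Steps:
C(Y) = Y + Y**2 (C(Y) = Y**2 + Y = Y + Y**2)
K(T, S) = S*T
(-177 + K(C(1), 5))*(-55) = (-177 + 5*(1*(1 + 1)))*(-55) = (-177 + 5*(1*2))*(-55) = (-177 + 5*2)*(-55) = (-177 + 10)*(-55) = -167*(-55) = 9185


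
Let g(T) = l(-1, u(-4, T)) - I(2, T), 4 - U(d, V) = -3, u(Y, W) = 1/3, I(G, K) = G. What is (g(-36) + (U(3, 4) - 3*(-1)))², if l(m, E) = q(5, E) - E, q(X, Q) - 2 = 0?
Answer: 841/9 ≈ 93.444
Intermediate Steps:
q(X, Q) = 2 (q(X, Q) = 2 + 0 = 2)
u(Y, W) = ⅓
U(d, V) = 7 (U(d, V) = 4 - 1*(-3) = 4 + 3 = 7)
l(m, E) = 2 - E
g(T) = -⅓ (g(T) = (2 - 1*⅓) - 1*2 = (2 - ⅓) - 2 = 5/3 - 2 = -⅓)
(g(-36) + (U(3, 4) - 3*(-1)))² = (-⅓ + (7 - 3*(-1)))² = (-⅓ + (7 + 3))² = (-⅓ + 10)² = (29/3)² = 841/9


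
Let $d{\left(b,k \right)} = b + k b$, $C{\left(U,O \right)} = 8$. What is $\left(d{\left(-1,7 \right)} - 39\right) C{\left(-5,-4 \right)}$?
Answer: $-376$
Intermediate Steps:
$d{\left(b,k \right)} = b + b k$
$\left(d{\left(-1,7 \right)} - 39\right) C{\left(-5,-4 \right)} = \left(- (1 + 7) - 39\right) 8 = \left(\left(-1\right) 8 - 39\right) 8 = \left(-8 - 39\right) 8 = \left(-47\right) 8 = -376$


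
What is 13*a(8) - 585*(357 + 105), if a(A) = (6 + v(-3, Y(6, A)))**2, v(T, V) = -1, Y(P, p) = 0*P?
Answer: -269945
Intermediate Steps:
Y(P, p) = 0
a(A) = 25 (a(A) = (6 - 1)**2 = 5**2 = 25)
13*a(8) - 585*(357 + 105) = 13*25 - 585*(357 + 105) = 325 - 585*462 = 325 - 270270 = -269945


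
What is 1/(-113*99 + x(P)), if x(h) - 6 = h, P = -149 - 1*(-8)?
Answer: -1/11322 ≈ -8.8324e-5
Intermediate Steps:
P = -141 (P = -149 + 8 = -141)
x(h) = 6 + h
1/(-113*99 + x(P)) = 1/(-113*99 + (6 - 141)) = 1/(-11187 - 135) = 1/(-11322) = -1/11322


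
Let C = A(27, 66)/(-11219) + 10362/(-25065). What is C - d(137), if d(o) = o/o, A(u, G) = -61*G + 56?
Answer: -99315821/93734745 ≈ -1.0595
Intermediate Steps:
A(u, G) = 56 - 61*G
d(o) = 1
C = -5581076/93734745 (C = (56 - 61*66)/(-11219) + 10362/(-25065) = (56 - 4026)*(-1/11219) + 10362*(-1/25065) = -3970*(-1/11219) - 3454/8355 = 3970/11219 - 3454/8355 = -5581076/93734745 ≈ -0.059541)
C - d(137) = -5581076/93734745 - 1*1 = -5581076/93734745 - 1 = -99315821/93734745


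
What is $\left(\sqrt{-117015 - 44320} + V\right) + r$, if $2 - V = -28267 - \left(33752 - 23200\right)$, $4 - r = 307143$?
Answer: $-268318 + i \sqrt{161335} \approx -2.6832 \cdot 10^{5} + 401.67 i$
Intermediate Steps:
$r = -307139$ ($r = 4 - 307143 = -307139$)
$V = 38821$ ($V = 2 - \left(-28267 - \left(33752 - 23200\right)\right) = 2 - \left(-28267 - 10552\right) = 2 - -38819 = 2 + 38819 = 38821$)
$\left(\sqrt{-117015 - 44320} + V\right) + r = \left(\sqrt{-117015 - 44320} + 38821\right) - 307139 = \left(\sqrt{-161335} + 38821\right) - 307139 = \left(i \sqrt{161335} + 38821\right) - 307139 = \left(38821 + i \sqrt{161335}\right) - 307139 = -268318 + i \sqrt{161335}$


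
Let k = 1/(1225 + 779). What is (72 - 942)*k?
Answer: -145/334 ≈ -0.43413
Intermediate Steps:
k = 1/2004 ≈ 0.00049900
(72 - 942)*k = (72 - 942)*(1/2004) = -870*1/2004 = -145/334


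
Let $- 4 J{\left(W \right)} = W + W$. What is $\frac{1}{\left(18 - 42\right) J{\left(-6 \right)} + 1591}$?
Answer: $\frac{1}{1519} \approx 0.00065833$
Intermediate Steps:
$J{\left(W \right)} = - \frac{W}{2}$ ($J{\left(W \right)} = - \frac{W + W}{4} = - \frac{2 W}{4} = - \frac{W}{2}$)
$\frac{1}{\left(18 - 42\right) J{\left(-6 \right)} + 1591} = \frac{1}{\left(18 - 42\right) \left(\left(- \frac{1}{2}\right) \left(-6\right)\right) + 1591} = \frac{1}{\left(-24\right) 3 + 1591} = \frac{1}{-72 + 1591} = \frac{1}{1519}$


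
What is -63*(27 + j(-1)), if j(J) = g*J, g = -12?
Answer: -2457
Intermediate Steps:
j(J) = -12*J
-63*(27 + j(-1)) = -63*(27 - 12*(-1)) = -63*(27 + 12) = -63*39 = -2457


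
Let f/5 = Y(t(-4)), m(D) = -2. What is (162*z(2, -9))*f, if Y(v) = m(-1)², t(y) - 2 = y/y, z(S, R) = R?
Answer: -29160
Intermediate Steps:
t(y) = 3 (t(y) = 2 + y/y = 2 + 1 = 3)
Y(v) = 4 (Y(v) = (-2)² = 4)
f = 20 (f = 5*4 = 20)
(162*z(2, -9))*f = (162*(-9))*20 = -1458*20 = -29160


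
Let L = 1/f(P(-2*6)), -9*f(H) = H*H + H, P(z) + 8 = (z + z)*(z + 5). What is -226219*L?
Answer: 290853/3680 ≈ 79.036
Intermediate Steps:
P(z) = -8 + 2*z*(5 + z) (P(z) = -8 + (z + z)*(z + 5) = -8 + (2*z)*(5 + z) = -8 + 2*z*(5 + z))
f(H) = -H/9 - H²/9 (f(H) = -(H*H + H)/9 = -(H² + H)/9 = -(H + H²)/9 = -H/9 - H²/9)
L = -9/25760 (L = 1/(-(-8 + 2*(-2*6)² + 10*(-2*6))*(1 + (-8 + 2*(-2*6)² + 10*(-2*6)))/9) = 1/(-(-8 + 2*(-12)² + 10*(-12))*(1 + (-8 + 2*(-12)² + 10*(-12)))/9) = 1/(-(-8 + 2*144 - 120)*(1 + (-8 + 2*144 - 120))/9) = 1/(-(-8 + 288 - 120)*(1 + (-8 + 288 - 120))/9) = 1/(-⅑*160*(1 + 160)) = 1/(-⅑*160*161) = 1/(-25760/9) = -9/25760 ≈ -0.00034938)
-226219*L = -226219*(-9/25760) = 290853/3680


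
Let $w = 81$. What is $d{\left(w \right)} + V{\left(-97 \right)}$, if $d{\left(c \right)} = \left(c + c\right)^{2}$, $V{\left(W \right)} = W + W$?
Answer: $26050$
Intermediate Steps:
$V{\left(W \right)} = 2 W$
$d{\left(c \right)} = 4 c^{2}$ ($d{\left(c \right)} = \left(2 c\right)^{2} = 4 c^{2}$)
$d{\left(w \right)} + V{\left(-97 \right)} = 4 \cdot 81^{2} + 2 \left(-97\right) = 4 \cdot 6561 - 194 = 26244 - 194 = 26050$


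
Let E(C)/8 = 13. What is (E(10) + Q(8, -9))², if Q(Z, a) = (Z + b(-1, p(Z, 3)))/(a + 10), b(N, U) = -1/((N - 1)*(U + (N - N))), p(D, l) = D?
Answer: 3214849/256 ≈ 12558.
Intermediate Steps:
E(C) = 104 (E(C) = 8*13 = 104)
b(N, U) = -1/(U*(-1 + N)) (b(N, U) = -1/((-1 + N)*(U + 0)) = -1/((-1 + N)*U) = -1/(U*(-1 + N)))
Q(Z, a) = (Z + 1/(2*Z))/(10 + a) (Q(Z, a) = (Z - 1/(Z*(-1 - 1)))/(a + 10) = (Z - 1/(Z*(-2)))/(10 + a) = (Z - 1*(-½)/Z)/(10 + a) = (Z + 1/(2*Z))/(10 + a))
(E(10) + Q(8, -9))² = (104 + (½ + 8²)/(8*(10 - 9)))² = (104 + (⅛)*(½ + 64)/1)² = (104 + (⅛)*1*(129/2))² = (104 + 129/16)² = (1793/16)² = 3214849/256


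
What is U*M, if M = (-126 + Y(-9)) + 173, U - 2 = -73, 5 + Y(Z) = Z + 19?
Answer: -3692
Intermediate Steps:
Y(Z) = 14 + Z (Y(Z) = -5 + (Z + 19) = -5 + (19 + Z) = 14 + Z)
U = -71 (U = 2 - 73 = -71)
M = 52 (M = (-126 + (14 - 9)) + 173 = (-126 + 5) + 173 = -121 + 173 = 52)
U*M = -71*52 = -3692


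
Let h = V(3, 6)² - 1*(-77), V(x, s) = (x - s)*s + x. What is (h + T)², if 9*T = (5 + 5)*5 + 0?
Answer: 7661824/81 ≈ 94590.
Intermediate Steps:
V(x, s) = x + s*(x - s) (V(x, s) = s*(x - s) + x = x + s*(x - s))
T = 50/9 (T = ((5 + 5)*5 + 0)/9 = (10*5 + 0)/9 = (50 + 0)/9 = (⅑)*50 = 50/9 ≈ 5.5556)
h = 302 (h = (3 - 1*6² + 6*3)² - 1*(-77) = (3 - 1*36 + 18)² + 77 = (3 - 36 + 18)² + 77 = (-15)² + 77 = 225 + 77 = 302)
(h + T)² = (302 + 50/9)² = (2768/9)² = 7661824/81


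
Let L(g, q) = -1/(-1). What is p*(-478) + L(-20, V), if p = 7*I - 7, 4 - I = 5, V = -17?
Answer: 6693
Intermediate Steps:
I = -1 (I = 4 - 1*5 = 4 - 5 = -1)
L(g, q) = 1 (L(g, q) = -1*(-1) = 1)
p = -14 (p = 7*(-1) - 7 = -7 - 7 = -14)
p*(-478) + L(-20, V) = -14*(-478) + 1 = 6692 + 1 = 6693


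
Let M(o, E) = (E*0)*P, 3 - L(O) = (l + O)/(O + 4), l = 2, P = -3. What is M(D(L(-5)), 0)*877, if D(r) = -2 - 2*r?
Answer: 0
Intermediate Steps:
L(O) = 3 - (2 + O)/(4 + O) (L(O) = 3 - (2 + O)/(O + 4) = 3 - (2 + O)/(4 + O))
M(o, E) = 0 (M(o, E) = (E*0)*(-3) = 0*(-3) = 0)
M(D(L(-5)), 0)*877 = 0*877 = 0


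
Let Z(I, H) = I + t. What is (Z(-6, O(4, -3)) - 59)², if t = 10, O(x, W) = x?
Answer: 3025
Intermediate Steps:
Z(I, H) = 10 + I (Z(I, H) = I + 10 = 10 + I)
(Z(-6, O(4, -3)) - 59)² = ((10 - 6) - 59)² = (4 - 59)² = (-55)² = 3025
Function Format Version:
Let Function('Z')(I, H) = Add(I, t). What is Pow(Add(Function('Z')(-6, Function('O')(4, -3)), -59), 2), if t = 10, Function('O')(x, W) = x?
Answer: 3025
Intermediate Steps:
Function('Z')(I, H) = Add(10, I) (Function('Z')(I, H) = Add(I, 10) = Add(10, I))
Pow(Add(Function('Z')(-6, Function('O')(4, -3)), -59), 2) = Pow(Add(Add(10, -6), -59), 2) = Pow(Add(4, -59), 2) = Pow(-55, 2) = 3025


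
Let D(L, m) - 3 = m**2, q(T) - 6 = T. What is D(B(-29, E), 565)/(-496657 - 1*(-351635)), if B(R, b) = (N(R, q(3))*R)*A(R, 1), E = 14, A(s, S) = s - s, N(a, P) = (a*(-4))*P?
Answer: -159614/72511 ≈ -2.2012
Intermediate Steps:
q(T) = 6 + T
N(a, P) = -4*P*a (N(a, P) = (-4*a)*P = -4*P*a)
A(s, S) = 0
B(R, b) = 0 (B(R, b) = ((-4*(6 + 3)*R)*R)*0 = ((-4*9*R)*R)*0 = ((-36*R)*R)*0 = -36*R**2*0 = 0)
D(L, m) = 3 + m**2
D(B(-29, E), 565)/(-496657 - 1*(-351635)) = (3 + 565**2)/(-496657 - 1*(-351635)) = (3 + 319225)/(-496657 + 351635) = 319228/(-145022) = 319228*(-1/145022) = -159614/72511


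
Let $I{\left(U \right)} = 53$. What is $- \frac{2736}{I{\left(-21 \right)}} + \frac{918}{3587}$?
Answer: $- \frac{574434}{11183} \approx -51.367$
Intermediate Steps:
$- \frac{2736}{I{\left(-21 \right)}} + \frac{918}{3587} = - \frac{2736}{53} + \frac{918}{3587} = \left(-2736\right) \frac{1}{53} + 918 \cdot \frac{1}{3587} = - \frac{2736}{53} + \frac{54}{211} = - \frac{574434}{11183}$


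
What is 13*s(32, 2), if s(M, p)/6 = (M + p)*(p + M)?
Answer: 90168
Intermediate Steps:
s(M, p) = 6*(M + p)² (s(M, p) = 6*((M + p)*(p + M)) = 6*((M + p)*(M + p)) = 6*(M + p)²)
13*s(32, 2) = 13*(6*(32 + 2)²) = 13*(6*34²) = 13*(6*1156) = 13*6936 = 90168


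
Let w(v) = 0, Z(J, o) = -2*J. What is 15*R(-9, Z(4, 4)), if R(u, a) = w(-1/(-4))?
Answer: 0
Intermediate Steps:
R(u, a) = 0
15*R(-9, Z(4, 4)) = 15*0 = 0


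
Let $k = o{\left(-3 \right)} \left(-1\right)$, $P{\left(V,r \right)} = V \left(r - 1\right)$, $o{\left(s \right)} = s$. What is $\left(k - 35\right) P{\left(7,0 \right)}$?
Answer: $224$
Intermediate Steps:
$P{\left(V,r \right)} = V \left(-1 + r\right)$
$k = 3$ ($k = \left(-3\right) \left(-1\right) = 3$)
$\left(k - 35\right) P{\left(7,0 \right)} = \left(3 - 35\right) 7 \left(-1 + 0\right) = - 32 \cdot 7 \left(-1\right) = \left(-32\right) \left(-7\right) = 224$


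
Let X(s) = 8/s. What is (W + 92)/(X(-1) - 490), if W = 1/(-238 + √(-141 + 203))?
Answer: -867551/4696306 + √62/28177836 ≈ -0.18473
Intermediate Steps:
W = 1/(-238 + √62) ≈ -0.0043454
(W + 92)/(X(-1) - 490) = ((-119/28291 - √62/56582) + 92)/(8/(-1) - 490) = (2602653/28291 - √62/56582)/(8*(-1) - 490) = (2602653/28291 - √62/56582)/(-8 - 490) = (2602653/28291 - √62/56582)/(-498) = (2602653/28291 - √62/56582)*(-1/498) = -867551/4696306 + √62/28177836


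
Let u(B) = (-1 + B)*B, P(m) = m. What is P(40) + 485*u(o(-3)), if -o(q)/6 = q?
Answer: 148450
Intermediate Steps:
o(q) = -6*q
u(B) = B*(-1 + B)
P(40) + 485*u(o(-3)) = 40 + 485*((-6*(-3))*(-1 - 6*(-3))) = 40 + 485*(18*(-1 + 18)) = 40 + 485*(18*17) = 40 + 485*306 = 40 + 148410 = 148450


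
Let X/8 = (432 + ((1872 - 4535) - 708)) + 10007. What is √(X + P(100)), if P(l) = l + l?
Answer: 2*√14186 ≈ 238.21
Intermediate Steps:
P(l) = 2*l
X = 56544 (X = 8*((432 + ((1872 - 4535) - 708)) + 10007) = 8*((432 + (-2663 - 708)) + 10007) = 8*((432 - 3371) + 10007) = 8*(-2939 + 10007) = 8*7068 = 56544)
√(X + P(100)) = √(56544 + 2*100) = √(56544 + 200) = √56744 = 2*√14186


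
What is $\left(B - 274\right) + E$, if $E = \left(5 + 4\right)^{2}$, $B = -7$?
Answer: $-200$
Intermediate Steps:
$E = 81$ ($E = 9^{2} = 81$)
$\left(B - 274\right) + E = \left(-7 - 274\right) + 81 = -281 + 81 = -200$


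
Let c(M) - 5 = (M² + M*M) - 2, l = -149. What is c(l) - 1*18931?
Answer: 25474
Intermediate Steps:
c(M) = 3 + 2*M² (c(M) = 5 + ((M² + M*M) - 2) = 5 + ((M² + M²) - 2) = 5 + (2*M² - 2) = 5 + (-2 + 2*M²) = 3 + 2*M²)
c(l) - 1*18931 = (3 + 2*(-149)²) - 1*18931 = (3 + 2*22201) - 18931 = (3 + 44402) - 18931 = 44405 - 18931 = 25474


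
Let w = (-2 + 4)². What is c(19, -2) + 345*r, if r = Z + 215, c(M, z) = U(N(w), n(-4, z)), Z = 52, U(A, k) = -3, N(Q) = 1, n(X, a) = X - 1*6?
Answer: 92112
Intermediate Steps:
n(X, a) = -6 + X (n(X, a) = X - 6 = -6 + X)
w = 4 (w = 2² = 4)
c(M, z) = -3
r = 267 (r = 52 + 215 = 267)
c(19, -2) + 345*r = -3 + 345*267 = -3 + 92115 = 92112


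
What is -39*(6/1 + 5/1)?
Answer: -429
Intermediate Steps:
-39*(6/1 + 5/1) = -39*(6*1 + 5*1) = -39*(6 + 5) = -39*11 = -429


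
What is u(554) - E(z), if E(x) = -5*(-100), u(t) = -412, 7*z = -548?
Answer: -912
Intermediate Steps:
z = -548/7 (z = (⅐)*(-548) = -548/7 ≈ -78.286)
E(x) = 500
u(554) - E(z) = -412 - 1*500 = -412 - 500 = -912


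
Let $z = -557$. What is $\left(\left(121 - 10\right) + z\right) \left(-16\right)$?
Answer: $7136$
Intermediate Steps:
$\left(\left(121 - 10\right) + z\right) \left(-16\right) = \left(\left(121 - 10\right) - 557\right) \left(-16\right) = \left(111 - 557\right) \left(-16\right) = \left(-446\right) \left(-16\right) = 7136$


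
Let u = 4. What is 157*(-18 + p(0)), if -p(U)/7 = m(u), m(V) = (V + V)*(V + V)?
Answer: -73162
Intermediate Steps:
m(V) = 4*V² (m(V) = (2*V)*(2*V) = 4*V²)
p(U) = -448 (p(U) = -28*4² = -28*16 = -7*64 = -448)
157*(-18 + p(0)) = 157*(-18 - 448) = 157*(-466) = -73162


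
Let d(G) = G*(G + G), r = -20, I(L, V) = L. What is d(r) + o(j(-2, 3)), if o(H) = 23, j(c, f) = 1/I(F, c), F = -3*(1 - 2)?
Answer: 823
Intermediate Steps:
F = 3 (F = -3*(-1) = 3)
j(c, f) = ⅓ (j(c, f) = 1/3 = ⅓)
d(G) = 2*G² (d(G) = G*(2*G) = 2*G²)
d(r) + o(j(-2, 3)) = 2*(-20)² + 23 = 2*400 + 23 = 800 + 23 = 823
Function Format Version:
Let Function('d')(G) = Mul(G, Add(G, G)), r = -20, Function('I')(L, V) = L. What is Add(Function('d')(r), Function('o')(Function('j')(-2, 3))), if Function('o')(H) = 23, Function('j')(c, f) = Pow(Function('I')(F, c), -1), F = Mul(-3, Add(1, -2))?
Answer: 823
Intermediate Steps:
F = 3 (F = Mul(-3, -1) = 3)
Function('j')(c, f) = Rational(1, 3) (Function('j')(c, f) = Pow(3, -1) = Rational(1, 3))
Function('d')(G) = Mul(2, Pow(G, 2)) (Function('d')(G) = Mul(G, Mul(2, G)) = Mul(2, Pow(G, 2)))
Add(Function('d')(r), Function('o')(Function('j')(-2, 3))) = Add(Mul(2, Pow(-20, 2)), 23) = Add(Mul(2, 400), 23) = Add(800, 23) = 823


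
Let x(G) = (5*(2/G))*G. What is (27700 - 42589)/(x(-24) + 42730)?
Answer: -14889/42740 ≈ -0.34836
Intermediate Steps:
x(G) = 10 (x(G) = (10/G)*G = 10)
(27700 - 42589)/(x(-24) + 42730) = (27700 - 42589)/(10 + 42730) = -14889/42740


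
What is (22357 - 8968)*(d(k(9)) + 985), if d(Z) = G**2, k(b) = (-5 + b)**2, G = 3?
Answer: 13308666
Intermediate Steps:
d(Z) = 9 (d(Z) = 3**2 = 9)
(22357 - 8968)*(d(k(9)) + 985) = (22357 - 8968)*(9 + 985) = 13389*994 = 13308666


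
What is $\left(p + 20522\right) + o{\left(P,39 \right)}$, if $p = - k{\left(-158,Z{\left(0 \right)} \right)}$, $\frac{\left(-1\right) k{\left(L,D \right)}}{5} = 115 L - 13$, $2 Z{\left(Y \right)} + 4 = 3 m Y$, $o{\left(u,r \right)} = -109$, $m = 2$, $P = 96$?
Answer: $-70502$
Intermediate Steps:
$Z{\left(Y \right)} = -2 + 3 Y$ ($Z{\left(Y \right)} = -2 + \frac{3 \cdot 2 Y}{2} = -2 + \frac{6 Y}{2} = -2 + 3 Y$)
$k{\left(L,D \right)} = 65 - 575 L$ ($k{\left(L,D \right)} = - 5 \left(115 L - 13\right) = - 5 \left(-13 + 115 L\right) = 65 - 575 L$)
$p = -90915$ ($p = - (65 - -90850) = - (65 + 90850) = \left(-1\right) 90915 = -90915$)
$\left(p + 20522\right) + o{\left(P,39 \right)} = \left(-90915 + 20522\right) - 109 = -70393 - 109 = -70502$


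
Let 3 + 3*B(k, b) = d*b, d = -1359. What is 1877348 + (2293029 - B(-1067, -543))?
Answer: 3924399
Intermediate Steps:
B(k, b) = -1 - 453*b (B(k, b) = -1 + (-1359*b)/3 = -1 - 453*b)
1877348 + (2293029 - B(-1067, -543)) = 1877348 + (2293029 - (-1 - 453*(-543))) = 1877348 + (2293029 - (-1 + 245979)) = 1877348 + (2293029 - 1*245978) = 1877348 + (2293029 - 245978) = 1877348 + 2047051 = 3924399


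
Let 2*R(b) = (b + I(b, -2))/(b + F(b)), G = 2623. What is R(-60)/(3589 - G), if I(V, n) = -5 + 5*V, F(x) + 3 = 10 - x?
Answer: -365/13524 ≈ -0.026989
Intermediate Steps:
F(x) = 7 - x (F(x) = -3 + (10 - x) = 7 - x)
R(b) = -5/14 + 3*b/7 (R(b) = ((b + (-5 + 5*b))/(b + (7 - b)))/2 = ((-5 + 6*b)/7)/2 = ((-5 + 6*b)*(⅐))/2 = (-5/7 + 6*b/7)/2 = -5/14 + 3*b/7)
R(-60)/(3589 - G) = (-5/14 + (3/7)*(-60))/(3589 - 1*2623) = (-5/14 - 180/7)/(3589 - 2623) = -365/14/966 = -365/14*1/966 = -365/13524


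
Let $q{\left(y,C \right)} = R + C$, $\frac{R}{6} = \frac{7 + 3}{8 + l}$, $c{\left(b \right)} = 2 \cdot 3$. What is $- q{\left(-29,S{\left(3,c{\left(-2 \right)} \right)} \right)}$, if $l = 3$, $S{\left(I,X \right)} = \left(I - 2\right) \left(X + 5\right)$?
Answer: $- \frac{181}{11} \approx -16.455$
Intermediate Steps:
$c{\left(b \right)} = 6$
$S{\left(I,X \right)} = \left(-2 + I\right) \left(5 + X\right)$
$R = \frac{60}{11}$ ($R = 6 \frac{7 + 3}{8 + 3} = 6 \cdot \frac{10}{11} = \frac{60}{11} \approx 5.4545$)
$q{\left(y,C \right)} = \frac{60}{11} + C$
$- q{\left(-29,S{\left(3,c{\left(-2 \right)} \right)} \right)} = - (\frac{60}{11} + \left(-10 - 12 + 5 \cdot 3 + 3 \cdot 6\right)) = - (\frac{60}{11} + \left(-10 - 12 + 15 + 18\right)) = - (\frac{60}{11} + 11) = \left(-1\right) \frac{181}{11} = - \frac{181}{11}$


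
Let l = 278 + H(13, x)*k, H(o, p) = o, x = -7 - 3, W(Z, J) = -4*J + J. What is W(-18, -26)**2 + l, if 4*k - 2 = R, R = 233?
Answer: 28503/4 ≈ 7125.8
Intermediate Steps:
W(Z, J) = -3*J
k = 235/4 (k = 1/2 + (1/4)*233 = 1/2 + 233/4 = 235/4 ≈ 58.750)
x = -10
l = 4167/4 (l = 278 + 13*(235/4) = 278 + 3055/4 = 4167/4 ≈ 1041.8)
W(-18, -26)**2 + l = (-3*(-26))**2 + 4167/4 = 78**2 + 4167/4 = 6084 + 4167/4 = 28503/4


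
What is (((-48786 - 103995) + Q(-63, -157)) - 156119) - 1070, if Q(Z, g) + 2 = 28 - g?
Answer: -309787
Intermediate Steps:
Q(Z, g) = 26 - g (Q(Z, g) = -2 + (28 - g) = 26 - g)
(((-48786 - 103995) + Q(-63, -157)) - 156119) - 1070 = (((-48786 - 103995) + (26 - 1*(-157))) - 156119) - 1070 = ((-152781 + (26 + 157)) - 156119) - 1070 = ((-152781 + 183) - 156119) - 1070 = (-152598 - 156119) - 1070 = -308717 - 1070 = -309787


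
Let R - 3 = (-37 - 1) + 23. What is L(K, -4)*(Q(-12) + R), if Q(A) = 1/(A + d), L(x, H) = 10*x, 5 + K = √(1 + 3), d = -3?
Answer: 362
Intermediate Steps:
K = -3 (K = -5 + √(1 + 3) = -5 + √4 = -5 + 2 = -3)
R = -12 (R = 3 + ((-37 - 1) + 23) = 3 + (-38 + 23) = 3 - 15 = -12)
Q(A) = 1/(-3 + A) (Q(A) = 1/(A - 3) = 1/(-3 + A))
L(K, -4)*(Q(-12) + R) = (10*(-3))*(1/(-3 - 12) - 12) = -30*(1/(-15) - 12) = -30*(-1/15 - 12) = -30*(-181/15) = 362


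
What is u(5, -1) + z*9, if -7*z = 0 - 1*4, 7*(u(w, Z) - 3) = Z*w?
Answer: 52/7 ≈ 7.4286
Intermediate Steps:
u(w, Z) = 3 + Z*w/7 (u(w, Z) = 3 + (Z*w)/7 = 3 + Z*w/7)
z = 4/7 (z = -(0 - 1*4)/7 = -(0 - 4)/7 = -1/7*(-4) = 4/7 ≈ 0.57143)
u(5, -1) + z*9 = (3 + (1/7)*(-1)*5) + (4/7)*9 = (3 - 5/7) + 36/7 = 16/7 + 36/7 = 52/7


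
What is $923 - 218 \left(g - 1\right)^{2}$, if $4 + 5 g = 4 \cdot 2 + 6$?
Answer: $705$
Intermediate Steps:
$g = 2$ ($g = - \frac{4}{5} + \frac{4 \cdot 2 + 6}{5} = - \frac{4}{5} + \frac{8 + 6}{5} = - \frac{4}{5} + \frac{1}{5} \cdot 14 = - \frac{4}{5} + \frac{14}{5} = 2$)
$923 - 218 \left(g - 1\right)^{2} = 923 - 218 \left(2 - 1\right)^{2} = 923 - 218 \cdot 1^{2} = 923 - 218 = 705$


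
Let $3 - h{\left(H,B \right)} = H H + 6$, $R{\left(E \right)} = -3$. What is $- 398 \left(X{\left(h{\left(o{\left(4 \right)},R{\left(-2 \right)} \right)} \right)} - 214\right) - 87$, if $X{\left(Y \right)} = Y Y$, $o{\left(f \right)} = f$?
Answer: $-58593$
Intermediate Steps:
$h{\left(H,B \right)} = -3 - H^{2}$ ($h{\left(H,B \right)} = 3 - \left(H H + 6\right) = 3 - \left(H^{2} + 6\right) = 3 - \left(6 + H^{2}\right) = -3 - H^{2}$)
$X{\left(Y \right)} = Y^{2}$
$- 398 \left(X{\left(h{\left(o{\left(4 \right)},R{\left(-2 \right)} \right)} \right)} - 214\right) - 87 = - 398 \left(\left(-3 - 4^{2}\right)^{2} - 214\right) - 87 = - 398 \left(\left(-3 - 16\right)^{2} - 214\right) - 87 = - 398 \left(\left(-19\right)^{2} - 214\right) - 87 = - 398 \left(361 - 214\right) - 87 = \left(-398\right) 147 - 87 = -58506 - 87 = -58593$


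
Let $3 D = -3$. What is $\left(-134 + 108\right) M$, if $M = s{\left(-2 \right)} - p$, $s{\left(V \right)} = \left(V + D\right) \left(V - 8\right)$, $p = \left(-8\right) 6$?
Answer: $-2028$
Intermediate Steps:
$D = -1$ ($D = \frac{1}{3} \left(-3\right) = -1$)
$p = -48$
$s{\left(V \right)} = \left(-1 + V\right) \left(-8 + V\right)$ ($s{\left(V \right)} = \left(V - 1\right) \left(V - 8\right) = \left(-1 + V\right) \left(-8 + V\right)$)
$M = 78$ ($M = \left(8 + \left(-2\right)^{2} - -18\right) - -48 = \left(8 + 4 + 18\right) + 48 = 30 + 48 = 78$)
$\left(-134 + 108\right) M = \left(-134 + 108\right) 78 = \left(-26\right) 78 = -2028$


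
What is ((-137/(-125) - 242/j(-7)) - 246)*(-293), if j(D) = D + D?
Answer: 58355638/875 ≈ 66692.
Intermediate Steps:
j(D) = 2*D
((-137/(-125) - 242/j(-7)) - 246)*(-293) = ((-137/(-125) - 242/(2*(-7))) - 246)*(-293) = ((-137*(-1/125) - 242/(-14)) - 246)*(-293) = ((137/125 - 242*(-1/14)) - 246)*(-293) = ((137/125 + 121/7) - 246)*(-293) = (16084/875 - 246)*(-293) = -199166/875*(-293) = 58355638/875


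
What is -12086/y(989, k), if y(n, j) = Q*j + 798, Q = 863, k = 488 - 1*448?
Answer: -6043/17659 ≈ -0.34221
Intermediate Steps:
k = 40 (k = 488 - 448 = 40)
y(n, j) = 798 + 863*j (y(n, j) = 863*j + 798 = 798 + 863*j)
-12086/y(989, k) = -12086/(798 + 863*40) = -12086/(798 + 34520) = -12086/35318 = -12086*1/35318 = -6043/17659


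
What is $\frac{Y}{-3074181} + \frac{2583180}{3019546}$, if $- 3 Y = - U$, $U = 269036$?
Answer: $\frac{11505561024542}{13923946412739} \approx 0.82631$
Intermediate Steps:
$Y = \frac{269036}{3}$ ($Y = - \frac{\left(-1\right) 269036}{3} = \left(- \frac{1}{3}\right) \left(-269036\right) = \frac{269036}{3} \approx 89679.0$)
$\frac{Y}{-3074181} + \frac{2583180}{3019546} = \frac{269036}{3 \left(-3074181\right)} + \frac{2583180}{3019546} = \frac{269036}{3} \left(- \frac{1}{3074181}\right) + 2583180 \cdot \frac{1}{3019546} = - \frac{269036}{9222543} + \frac{1291590}{1509773} = \frac{11505561024542}{13923946412739}$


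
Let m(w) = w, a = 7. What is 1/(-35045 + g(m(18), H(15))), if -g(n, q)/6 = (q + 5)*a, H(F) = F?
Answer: -1/35885 ≈ -2.7867e-5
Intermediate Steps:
g(n, q) = -210 - 42*q (g(n, q) = -6*(q + 5)*7 = -6*(5 + q)*7 = -6*(35 + 7*q) = -210 - 42*q)
1/(-35045 + g(m(18), H(15))) = 1/(-35045 + (-210 - 42*15)) = 1/(-35045 + (-210 - 630)) = 1/(-35045 - 840) = 1/(-35885) = -1/35885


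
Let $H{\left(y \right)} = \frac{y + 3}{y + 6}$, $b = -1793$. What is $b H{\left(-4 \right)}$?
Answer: $\frac{1793}{2} \approx 896.5$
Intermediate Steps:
$H{\left(y \right)} = \frac{3 + y}{6 + y}$
$b H{\left(-4 \right)} = - 1793 \frac{3 - 4}{6 - 4} = - 1793 \cdot \frac{1}{2} \left(-1\right) = \left(-1793\right) \left(- \frac{1}{2}\right) = \frac{1793}{2}$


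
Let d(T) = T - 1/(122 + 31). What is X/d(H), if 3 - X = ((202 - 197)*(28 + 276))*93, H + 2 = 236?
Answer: -21627621/35801 ≈ -604.11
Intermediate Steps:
H = 234 (H = -2 + 236 = 234)
d(T) = -1/153 + T (d(T) = T - 1/153 = -1/153 + T)
X = -141357 (X = 3 - (202 - 197)*(28 + 276)*93 = 3 - 5*304*93 = 3 - 1520*93 = 3 - 1*141360 = 3 - 141360 = -141357)
X/d(H) = -141357/(-1/153 + 234) = -141357/35801/153 = -141357*153/35801 = -21627621/35801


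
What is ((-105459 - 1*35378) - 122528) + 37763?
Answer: -225602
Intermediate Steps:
((-105459 - 1*35378) - 122528) + 37763 = ((-105459 - 35378) - 122528) + 37763 = (-140837 - 122528) + 37763 = -263365 + 37763 = -225602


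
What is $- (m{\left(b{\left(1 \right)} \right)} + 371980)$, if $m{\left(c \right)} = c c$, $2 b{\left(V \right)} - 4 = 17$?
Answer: $- \frac{1488361}{4} \approx -3.7209 \cdot 10^{5}$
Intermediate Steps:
$b{\left(V \right)} = \frac{21}{2}$ ($b{\left(V \right)} = 2 + \frac{1}{2} \cdot 17 = 2 + \frac{17}{2} = \frac{21}{2}$)
$m{\left(c \right)} = c^{2}$
$- (m{\left(b{\left(1 \right)} \right)} + 371980) = - (\left(\frac{21}{2}\right)^{2} + 371980) = - (\frac{441}{4} + 371980) = \left(-1\right) \frac{1488361}{4} = - \frac{1488361}{4}$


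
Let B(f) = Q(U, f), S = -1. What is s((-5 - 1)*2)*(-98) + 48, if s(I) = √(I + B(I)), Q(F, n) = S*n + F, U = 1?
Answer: -50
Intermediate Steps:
Q(F, n) = F - n (Q(F, n) = -n + F = F - n)
B(f) = 1 - f
s(I) = 1 (s(I) = √(I + (1 - I)) = √1 = 1)
s((-5 - 1)*2)*(-98) + 48 = 1*(-98) + 48 = -98 + 48 = -50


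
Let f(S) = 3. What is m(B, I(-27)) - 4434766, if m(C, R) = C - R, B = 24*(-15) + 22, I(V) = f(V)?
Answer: -4435107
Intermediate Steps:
I(V) = 3
B = -338 (B = -360 + 22 = -338)
m(B, I(-27)) - 4434766 = (-338 - 1*3) - 4434766 = (-338 - 3) - 4434766 = -341 - 4434766 = -4435107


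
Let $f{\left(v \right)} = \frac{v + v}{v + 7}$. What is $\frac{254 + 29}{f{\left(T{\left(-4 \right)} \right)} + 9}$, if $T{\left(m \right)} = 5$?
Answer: $\frac{1698}{59} \approx 28.78$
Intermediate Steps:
$f{\left(v \right)} = \frac{2 v}{7 + v}$
$\frac{254 + 29}{f{\left(T{\left(-4 \right)} \right)} + 9} = \frac{254 + 29}{2 \cdot 5 \frac{1}{7 + 5} + 9} = \frac{283}{2 \cdot 5 \cdot \frac{1}{12} + 9} = \frac{283}{\frac{5}{6} + 9} = \frac{283}{\frac{59}{6}} = 283 \cdot \frac{6}{59} = \frac{1698}{59}$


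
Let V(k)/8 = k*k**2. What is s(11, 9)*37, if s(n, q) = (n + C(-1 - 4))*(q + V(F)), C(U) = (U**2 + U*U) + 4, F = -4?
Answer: -1209715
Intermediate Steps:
C(U) = 4 + 2*U**2 (C(U) = (U**2 + U**2) + 4 = 2*U**2 + 4 = 4 + 2*U**2)
V(k) = 8*k**3 (V(k) = 8*(k*k**2) = 8*k**3)
s(n, q) = (-512 + q)*(54 + n) (s(n, q) = (n + (4 + 2*(-1 - 4)**2))*(q + 8*(-4)**3) = (n + (4 + 2*(-5)**2))*(q + 8*(-64)) = (n + (4 + 2*25))*(q - 512) = (n + (4 + 50))*(-512 + q) = (n + 54)*(-512 + q) = (54 + n)*(-512 + q) = (-512 + q)*(54 + n))
s(11, 9)*37 = (-27648 - 512*11 + 54*9 + 11*9)*37 = (-27648 - 5632 + 486 + 99)*37 = -32695*37 = -1209715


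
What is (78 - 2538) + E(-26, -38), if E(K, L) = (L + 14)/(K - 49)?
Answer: -61492/25 ≈ -2459.7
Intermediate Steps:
E(K, L) = (14 + L)/(-49 + K)
(78 - 2538) + E(-26, -38) = (78 - 2538) + (14 - 38)/(-49 - 26) = -2460 - 24/(-75) = -2460 - 1/75*(-24) = -2460 + 8/25 = -61492/25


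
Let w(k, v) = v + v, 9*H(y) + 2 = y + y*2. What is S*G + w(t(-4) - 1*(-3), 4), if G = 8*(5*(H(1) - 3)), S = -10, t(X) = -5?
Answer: 10472/9 ≈ 1163.6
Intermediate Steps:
H(y) = -2/9 + y/3 (H(y) = -2/9 + (y + y*2)/9 = -2/9 + (y + 2*y)/9 = -2/9 + (3*y)/9 = -2/9 + y/3)
G = -1040/9 (G = 8*(5*((-2/9 + (⅓)*1) - 3)) = 8*(5*((-2/9 + ⅓) - 3)) = 8*(5*(⅑ - 3)) = 8*(5*(-26/9)) = 8*(-130/9) = -1040/9 ≈ -115.56)
w(k, v) = 2*v
S*G + w(t(-4) - 1*(-3), 4) = -10*(-1040/9) + 2*4 = 10400/9 + 8 = 10472/9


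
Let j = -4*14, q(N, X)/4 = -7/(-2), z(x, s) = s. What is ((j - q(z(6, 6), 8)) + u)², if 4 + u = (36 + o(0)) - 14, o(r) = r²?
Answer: 2704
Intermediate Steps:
q(N, X) = 14 (q(N, X) = 4*(-7/(-2)) = 4*(-7*(-½)) = 4*(7/2) = 14)
j = -56
u = 18 (u = -4 + ((36 + 0²) - 14) = -4 + ((36 + 0) - 14) = -4 + (36 - 14) = -4 + 22 = 18)
((j - q(z(6, 6), 8)) + u)² = ((-56 - 1*14) + 18)² = ((-56 - 14) + 18)² = (-70 + 18)² = (-52)² = 2704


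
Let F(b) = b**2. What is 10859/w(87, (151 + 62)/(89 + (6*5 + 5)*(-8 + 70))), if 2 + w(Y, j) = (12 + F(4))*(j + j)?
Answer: 8176827/2470 ≈ 3310.5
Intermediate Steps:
w(Y, j) = -2 + 56*j (w(Y, j) = -2 + (12 + 4**2)*(j + j) = -2 + (12 + 16)*(2*j) = -2 + 28*(2*j) = -2 + 56*j)
10859/w(87, (151 + 62)/(89 + (6*5 + 5)*(-8 + 70))) = 10859/(-2 + 56*((151 + 62)/(89 + (6*5 + 5)*(-8 + 70)))) = 10859/(-2 + 56*(213/(89 + (30 + 5)*62))) = 10859/(-2 + 56*(213/(89 + 35*62))) = 10859/(-2 + 56*(213/(89 + 2170))) = 10859/(-2 + 56*(213/2259)) = 10859/(-2 + 56*(213*(1/2259))) = 10859/(-2 + 56*(71/753)) = 10859/(-2 + 3976/753) = 10859/(2470/753) = 10859*(753/2470) = 8176827/2470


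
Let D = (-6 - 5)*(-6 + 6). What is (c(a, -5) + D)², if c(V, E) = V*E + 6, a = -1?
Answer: 121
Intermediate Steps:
c(V, E) = 6 + E*V (c(V, E) = E*V + 6 = 6 + E*V)
D = 0 (D = -11*0 = 0)
(c(a, -5) + D)² = ((6 - 5*(-1)) + 0)² = ((6 + 5) + 0)² = (11 + 0)² = 11² = 121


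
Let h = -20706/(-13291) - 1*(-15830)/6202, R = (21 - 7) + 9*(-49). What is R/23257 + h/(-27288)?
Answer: -484180658641363/26156812757513256 ≈ -0.018511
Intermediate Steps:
R = -427 (R = 14 - 441 = -427)
h = 169407571/41215391 (h = -20706*(-1/13291) + 15830*(1/6202) = 20706/13291 + 7915/3101 = 169407571/41215391 ≈ 4.1103)
R/23257 + h/(-27288) = -427/23257 + (169407571/41215391)/(-27288) = -427*1/23257 + (169407571/41215391)*(-1/27288) = -427/23257 - 169407571/1124685589608 = -484180658641363/26156812757513256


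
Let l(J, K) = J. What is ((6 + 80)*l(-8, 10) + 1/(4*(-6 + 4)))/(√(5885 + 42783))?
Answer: -5505*√23/8464 ≈ -3.1192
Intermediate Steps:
((6 + 80)*l(-8, 10) + 1/(4*(-6 + 4)))/(√(5885 + 42783)) = ((6 + 80)*(-8) + 1/(4*(-6 + 4)))/(√(5885 + 42783)) = (86*(-8) + 1/(4*(-2)))/(√48668) = (-688 + 1/(-8))/((46*√23)) = (-688 - ⅛)*(√23/1058) = -5505*√23/8464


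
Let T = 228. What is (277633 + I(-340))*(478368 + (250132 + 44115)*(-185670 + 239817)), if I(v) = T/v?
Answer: 376000519772712396/85 ≈ 4.4235e+15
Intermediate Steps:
I(v) = 228/v
(277633 + I(-340))*(478368 + (250132 + 44115)*(-185670 + 239817)) = (277633 + 228/(-340))*(478368 + (250132 + 44115)*(-185670 + 239817)) = (277633 + 228*(-1/340))*(478368 + 294247*54147) = (277633 - 57/85)*(478368 + 15932592309) = (23598748/85)*15933070677 = 376000519772712396/85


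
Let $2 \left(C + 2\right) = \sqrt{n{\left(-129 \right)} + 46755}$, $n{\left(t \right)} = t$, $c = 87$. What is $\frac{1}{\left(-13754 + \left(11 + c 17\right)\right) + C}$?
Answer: $- \frac{24532}{300886199} - \frac{\sqrt{46626}}{300886199} \approx -8.225 \cdot 10^{-5}$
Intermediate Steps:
$C = -2 + \frac{\sqrt{46626}}{2}$ ($C = -2 + \frac{\sqrt{-129 + 46755}}{2} = -2 + \frac{\sqrt{46626}}{2} \approx 105.97$)
$\frac{1}{\left(-13754 + \left(11 + c 17\right)\right) + C} = \frac{1}{\left(-13754 + \left(11 + 87 \cdot 17\right)\right) - \left(2 - \frac{\sqrt{46626}}{2}\right)} = \frac{1}{\left(-13754 + \left(11 + 1479\right)\right) - \left(2 - \frac{\sqrt{46626}}{2}\right)} = \frac{1}{\left(-13754 + 1490\right) - \left(2 - \frac{\sqrt{46626}}{2}\right)} = \frac{1}{-12264 - \left(2 - \frac{\sqrt{46626}}{2}\right)} = \frac{1}{-12266 + \frac{\sqrt{46626}}{2}}$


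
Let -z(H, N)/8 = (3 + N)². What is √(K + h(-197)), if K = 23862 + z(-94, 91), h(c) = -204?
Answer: I*√47030 ≈ 216.86*I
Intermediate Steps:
z(H, N) = -8*(3 + N)²
K = -46826 (K = 23862 - 8*(3 + 91)² = 23862 - 8*94² = 23862 - 8*8836 = 23862 - 70688 = -46826)
√(K + h(-197)) = √(-46826 - 204) = √(-47030) = I*√47030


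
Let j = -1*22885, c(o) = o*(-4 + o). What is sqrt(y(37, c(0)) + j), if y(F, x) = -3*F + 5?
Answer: I*sqrt(22991) ≈ 151.63*I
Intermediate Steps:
y(F, x) = 5 - 3*F
j = -22885
sqrt(y(37, c(0)) + j) = sqrt((5 - 3*37) - 22885) = sqrt((5 - 111) - 22885) = sqrt(-106 - 22885) = sqrt(-22991) = I*sqrt(22991)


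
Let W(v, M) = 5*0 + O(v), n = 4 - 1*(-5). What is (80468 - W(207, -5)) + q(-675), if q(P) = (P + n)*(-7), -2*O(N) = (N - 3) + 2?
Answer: 85233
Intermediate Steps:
O(N) = ½ - N/2 (O(N) = -((N - 3) + 2)/2 = -((-3 + N) + 2)/2 = -(-1 + N)/2 = ½ - N/2)
n = 9 (n = 4 + 5 = 9)
q(P) = -63 - 7*P (q(P) = (P + 9)*(-7) = (9 + P)*(-7) = -63 - 7*P)
W(v, M) = ½ - v/2 (W(v, M) = 5*0 + (½ - v/2) = 0 + (½ - v/2) = ½ - v/2)
(80468 - W(207, -5)) + q(-675) = (80468 - (½ - ½*207)) + (-63 - 7*(-675)) = (80468 - (½ - 207/2)) + (-63 + 4725) = (80468 - 1*(-103)) + 4662 = (80468 + 103) + 4662 = 80571 + 4662 = 85233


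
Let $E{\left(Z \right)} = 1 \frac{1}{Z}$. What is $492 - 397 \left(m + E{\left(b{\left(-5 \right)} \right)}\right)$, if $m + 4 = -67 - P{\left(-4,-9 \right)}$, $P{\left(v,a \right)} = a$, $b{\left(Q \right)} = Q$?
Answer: $\frac{125927}{5} \approx 25185.0$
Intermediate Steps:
$E{\left(Z \right)} = \frac{1}{Z}$
$m = -62$ ($m = -4 - 58 = -62$)
$492 - 397 \left(m + E{\left(b{\left(-5 \right)} \right)}\right) = 492 - 397 \left(-62 + \frac{1}{-5}\right) = 492 - 397 \left(-62 - \frac{1}{5}\right) = 492 - - \frac{123467}{5} = 492 + \frac{123467}{5} = \frac{125927}{5}$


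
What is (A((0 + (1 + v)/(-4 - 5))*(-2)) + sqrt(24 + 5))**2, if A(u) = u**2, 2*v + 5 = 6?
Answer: 2350/81 + 2*sqrt(29)/9 ≈ 30.209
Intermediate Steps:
v = 1/2 (v = -5/2 + (1/2)*6 = -5/2 + 3 = 1/2 ≈ 0.50000)
(A((0 + (1 + v)/(-4 - 5))*(-2)) + sqrt(24 + 5))**2 = (((0 + (1 + 1/2)/(-4 - 5))*(-2))**2 + sqrt(24 + 5))**2 = (((0 + (3/2)/(-9))*(-2))**2 + sqrt(29))**2 = (((0 + (3/2)*(-1/9))*(-2))**2 + sqrt(29))**2 = (((0 - 1/6)*(-2))**2 + sqrt(29))**2 = ((-1/6*(-2))**2 + sqrt(29))**2 = ((1/3)**2 + sqrt(29))**2 = (1/9 + sqrt(29))**2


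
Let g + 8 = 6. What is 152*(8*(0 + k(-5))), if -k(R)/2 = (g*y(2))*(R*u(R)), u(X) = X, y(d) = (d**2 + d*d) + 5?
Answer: 1580800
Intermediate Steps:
g = -2 (g = -8 + 6 = -2)
y(d) = 5 + 2*d**2 (y(d) = (d**2 + d**2) + 5 = 2*d**2 + 5 = 5 + 2*d**2)
k(R) = 52*R**2 (k(R) = -2*(-2*(5 + 2*2**2))*R*R = -2*(-2*(5 + 2*4))*R**2 = -2*(-2*(5 + 8))*R**2 = -2*(-2*13)*R**2 = -(-52)*R**2 = 52*R**2)
152*(8*(0 + k(-5))) = 152*(8*(0 + 52*(-5)**2)) = 152*(8*(0 + 52*25)) = 152*(8*(0 + 1300)) = 152*(8*1300) = 152*10400 = 1580800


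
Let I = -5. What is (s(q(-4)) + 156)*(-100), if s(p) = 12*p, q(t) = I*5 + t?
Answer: 19200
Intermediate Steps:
q(t) = -25 + t (q(t) = -5*5 + t = -25 + t)
(s(q(-4)) + 156)*(-100) = (12*(-25 - 4) + 156)*(-100) = (12*(-29) + 156)*(-100) = (-348 + 156)*(-100) = -192*(-100) = 19200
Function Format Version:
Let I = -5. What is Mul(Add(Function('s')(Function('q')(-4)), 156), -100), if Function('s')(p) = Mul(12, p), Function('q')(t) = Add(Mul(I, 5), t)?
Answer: 19200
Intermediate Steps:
Function('q')(t) = Add(-25, t) (Function('q')(t) = Add(Mul(-5, 5), t) = Add(-25, t))
Mul(Add(Function('s')(Function('q')(-4)), 156), -100) = Mul(Add(Mul(12, Add(-25, -4)), 156), -100) = Mul(Add(Mul(12, -29), 156), -100) = Mul(Add(-348, 156), -100) = Mul(-192, -100) = 19200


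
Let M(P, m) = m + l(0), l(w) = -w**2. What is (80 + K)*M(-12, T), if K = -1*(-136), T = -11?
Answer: -2376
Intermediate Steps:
M(P, m) = m (M(P, m) = m - 1*0**2 = m - 1*0 = m + 0 = m)
K = 136
(80 + K)*M(-12, T) = (80 + 136)*(-11) = 216*(-11) = -2376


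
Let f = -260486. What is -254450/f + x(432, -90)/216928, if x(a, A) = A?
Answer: 13793471465/14126676752 ≈ 0.97641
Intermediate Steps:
-254450/f + x(432, -90)/216928 = -254450/(-260486) - 90/216928 = -254450*(-1/260486) - 90*1/216928 = 127225/130243 - 45/108464 = 13793471465/14126676752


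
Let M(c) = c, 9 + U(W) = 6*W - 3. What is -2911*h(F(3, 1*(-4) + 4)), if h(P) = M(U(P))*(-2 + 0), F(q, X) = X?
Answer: -69864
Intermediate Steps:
U(W) = -12 + 6*W (U(W) = -9 + (6*W - 3) = -9 + (-3 + 6*W) = -12 + 6*W)
h(P) = 24 - 12*P (h(P) = (-12 + 6*P)*(-2 + 0) = (-12 + 6*P)*(-2) = 24 - 12*P)
-2911*h(F(3, 1*(-4) + 4)) = -2911*(24 - 12*(1*(-4) + 4)) = -2911*(24 - 12*(-4 + 4)) = -2911*(24 - 12*0) = -2911*(24 + 0) = -2911*24 = -69864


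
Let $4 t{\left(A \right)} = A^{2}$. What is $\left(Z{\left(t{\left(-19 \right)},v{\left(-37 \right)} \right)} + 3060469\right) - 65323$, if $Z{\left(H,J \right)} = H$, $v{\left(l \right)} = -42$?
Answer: $\frac{11980945}{4} \approx 2.9952 \cdot 10^{6}$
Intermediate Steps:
$t{\left(A \right)} = \frac{A^{2}}{4}$
$\left(Z{\left(t{\left(-19 \right)},v{\left(-37 \right)} \right)} + 3060469\right) - 65323 = \left(\frac{\left(-19\right)^{2}}{4} + 3060469\right) - 65323 = \left(\frac{1}{4} \cdot 361 + 3060469\right) - 65323 = \left(\frac{361}{4} + 3060469\right) - 65323 = \frac{12242237}{4} - 65323 = \frac{11980945}{4}$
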